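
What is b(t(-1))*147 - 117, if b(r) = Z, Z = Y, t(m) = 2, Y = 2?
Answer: 177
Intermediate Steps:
Z = 2
b(r) = 2
b(t(-1))*147 - 117 = 2*147 - 117 = 294 - 117 = 177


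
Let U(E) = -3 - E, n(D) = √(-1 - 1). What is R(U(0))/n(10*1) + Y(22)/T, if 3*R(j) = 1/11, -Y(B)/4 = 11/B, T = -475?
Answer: 2/475 - I*√2/66 ≈ 0.0042105 - 0.021427*I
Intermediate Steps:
n(D) = I*√2 (n(D) = √(-2) = I*√2)
Y(B) = -44/B
R(j) = 1/33 (R(j) = (⅓)/11 = (⅓)*(1/11) = 1/33)
R(U(0))/n(10*1) + Y(22)/T = 1/(33*((I*√2))) - 44/22/(-475) = (-I*√2/2)/33 - 44*1/22*(-1/475) = -I*√2/66 - 2*(-1/475) = -I*√2/66 + 2/475 = 2/475 - I*√2/66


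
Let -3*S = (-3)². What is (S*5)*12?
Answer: -180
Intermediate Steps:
S = -3 (S = -⅓*(-3)² = -⅓*9 = -3)
(S*5)*12 = -3*5*12 = -15*12 = -180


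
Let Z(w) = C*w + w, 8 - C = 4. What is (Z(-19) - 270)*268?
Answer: -97820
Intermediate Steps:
C = 4 (C = 8 - 1*4 = 8 - 4 = 4)
Z(w) = 5*w (Z(w) = 4*w + w = 5*w)
(Z(-19) - 270)*268 = (5*(-19) - 270)*268 = (-95 - 270)*268 = -365*268 = -97820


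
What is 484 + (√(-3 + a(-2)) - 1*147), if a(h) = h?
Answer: 337 + I*√5 ≈ 337.0 + 2.2361*I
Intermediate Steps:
484 + (√(-3 + a(-2)) - 1*147) = 484 + (√(-3 - 2) - 1*147) = 484 + (√(-5) - 147) = 484 + (I*√5 - 147) = 484 + (-147 + I*√5) = 337 + I*√5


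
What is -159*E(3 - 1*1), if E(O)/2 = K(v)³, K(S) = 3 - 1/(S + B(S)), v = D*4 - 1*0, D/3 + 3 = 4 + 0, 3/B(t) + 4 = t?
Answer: -2558582314/323433 ≈ -7910.7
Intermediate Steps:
B(t) = 3/(-4 + t)
D = 3 (D = -9 + 3*(4 + 0) = -9 + 3*4 = -9 + 12 = 3)
v = 12 (v = 3*4 - 1*0 = 12 + 0 = 12)
K(S) = 3 - 1/(S + 3/(-4 + S))
E(O) = 48275138/970299 (E(O) = 2*((9 + (-1 + 3*12)*(-4 + 12))/(3 + 12*(-4 + 12)))³ = 2*((9 + (-1 + 36)*8)/(3 + 12*8))³ = 2*((9 + 35*8)/(3 + 96))³ = 2*((9 + 280)/99)³ = 2*((1/99)*289)³ = 2*(289/99)³ = 2*(24137569/970299) = 48275138/970299)
-159*E(3 - 1*1) = -159*48275138/970299 = -2558582314/323433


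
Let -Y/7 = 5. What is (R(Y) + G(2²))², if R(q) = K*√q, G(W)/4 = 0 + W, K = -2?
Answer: 116 - 64*I*√35 ≈ 116.0 - 378.63*I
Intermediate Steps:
Y = -35 (Y = -7*5 = -35)
G(W) = 4*W (G(W) = 4*(0 + W) = 4*W)
R(q) = -2*√q
(R(Y) + G(2²))² = (-2*I*√35 + 4*2²)² = (-2*I*√35 + 4*4)² = (-2*I*√35 + 16)² = (16 - 2*I*√35)²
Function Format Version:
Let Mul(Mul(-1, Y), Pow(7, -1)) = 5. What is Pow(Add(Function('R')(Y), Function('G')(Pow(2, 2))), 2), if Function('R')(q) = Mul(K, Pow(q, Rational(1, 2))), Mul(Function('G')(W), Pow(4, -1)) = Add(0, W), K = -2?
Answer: Add(116, Mul(-64, I, Pow(35, Rational(1, 2)))) ≈ Add(116.00, Mul(-378.63, I))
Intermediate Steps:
Y = -35 (Y = Mul(-7, 5) = -35)
Function('G')(W) = Mul(4, W) (Function('G')(W) = Mul(4, Add(0, W)) = Mul(4, W))
Function('R')(q) = Mul(-2, Pow(q, Rational(1, 2)))
Pow(Add(Function('R')(Y), Function('G')(Pow(2, 2))), 2) = Pow(Add(Mul(-2, Pow(-35, Rational(1, 2))), Mul(4, Pow(2, 2))), 2) = Pow(Add(Mul(-2, Mul(I, Pow(35, Rational(1, 2)))), Mul(4, 4)), 2) = Pow(Add(Mul(-2, I, Pow(35, Rational(1, 2))), 16), 2) = Pow(Add(16, Mul(-2, I, Pow(35, Rational(1, 2)))), 2)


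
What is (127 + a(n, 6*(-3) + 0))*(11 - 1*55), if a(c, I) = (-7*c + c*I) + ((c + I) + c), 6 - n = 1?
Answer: 264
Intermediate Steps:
n = 5 (n = 6 - 1*1 = 6 - 1 = 5)
a(c, I) = I - 5*c + I*c (a(c, I) = (-7*c + I*c) + ((I + c) + c) = (-7*c + I*c) + (I + 2*c) = I - 5*c + I*c)
(127 + a(n, 6*(-3) + 0))*(11 - 1*55) = (127 + ((6*(-3) + 0) - 5*5 + (6*(-3) + 0)*5))*(11 - 1*55) = (127 + ((-18 + 0) - 25 + (-18 + 0)*5))*(11 - 55) = (127 + (-18 - 25 - 18*5))*(-44) = (127 + (-18 - 25 - 90))*(-44) = (127 - 133)*(-44) = -6*(-44) = 264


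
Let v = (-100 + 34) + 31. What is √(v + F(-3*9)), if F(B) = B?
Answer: I*√62 ≈ 7.874*I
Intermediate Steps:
v = -35 (v = -66 + 31 = -35)
√(v + F(-3*9)) = √(-35 - 3*9) = √(-35 - 27) = √(-62) = I*√62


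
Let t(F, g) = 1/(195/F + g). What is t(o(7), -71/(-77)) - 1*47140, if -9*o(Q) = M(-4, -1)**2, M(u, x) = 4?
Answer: -6316714092/133999 ≈ -47140.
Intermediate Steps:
o(Q) = -16/9 (o(Q) = -1/9*4**2 = -1/9*16 = -16/9)
t(F, g) = 1/(g + 195/F)
t(o(7), -71/(-77)) - 1*47140 = -16/(9*(195 - (-1136)/(9*(-77)))) - 1*47140 = -16/(9*(195 - (-1136)*(-1)/(9*77))) - 47140 = -16/(9*(195 - 16/9*71/77)) - 47140 = -16/(9*(195 - 1136/693)) - 47140 = -16/(9*133999/693) - 47140 = -16/9*693/133999 - 47140 = -1232/133999 - 47140 = -6316714092/133999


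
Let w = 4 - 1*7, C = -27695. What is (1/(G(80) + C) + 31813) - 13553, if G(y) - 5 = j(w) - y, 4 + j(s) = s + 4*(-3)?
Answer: 507427139/27789 ≈ 18260.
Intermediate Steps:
w = -3 (w = 4 - 7 = -3)
j(s) = -16 + s (j(s) = -4 + (s + 4*(-3)) = -4 + (s - 12) = -4 + (-12 + s) = -16 + s)
G(y) = -14 - y (G(y) = 5 + ((-16 - 3) - y) = 5 + (-19 - y) = -14 - y)
(1/(G(80) + C) + 31813) - 13553 = (1/((-14 - 1*80) - 27695) + 31813) - 13553 = (1/((-14 - 80) - 27695) + 31813) - 13553 = (1/(-94 - 27695) + 31813) - 13553 = (1/(-27789) + 31813) - 13553 = (-1/27789 + 31813) - 13553 = 884051456/27789 - 13553 = 507427139/27789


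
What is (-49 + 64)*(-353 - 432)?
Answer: -11775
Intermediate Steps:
(-49 + 64)*(-353 - 432) = 15*(-785) = -11775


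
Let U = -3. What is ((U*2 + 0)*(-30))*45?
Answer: 8100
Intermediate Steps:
((U*2 + 0)*(-30))*45 = ((-3*2 + 0)*(-30))*45 = ((-6 + 0)*(-30))*45 = -6*(-30)*45 = 180*45 = 8100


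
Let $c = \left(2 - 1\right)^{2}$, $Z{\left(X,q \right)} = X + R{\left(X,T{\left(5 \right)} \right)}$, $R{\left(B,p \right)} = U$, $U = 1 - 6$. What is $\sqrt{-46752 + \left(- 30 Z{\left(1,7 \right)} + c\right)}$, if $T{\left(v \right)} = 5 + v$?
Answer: $i \sqrt{46631} \approx 215.94 i$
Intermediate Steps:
$U = -5$ ($U = 1 - 6 = -5$)
$R{\left(B,p \right)} = -5$
$Z{\left(X,q \right)} = -5 + X$ ($Z{\left(X,q \right)} = X - 5 = -5 + X$)
$c = 1$ ($c = 1^{2} = 1$)
$\sqrt{-46752 + \left(- 30 Z{\left(1,7 \right)} + c\right)} = \sqrt{-46752 - \left(-1 + 30 \left(-5 + 1\right)\right)} = \sqrt{-46752 + \left(\left(-30\right) \left(-4\right) + 1\right)} = \sqrt{-46752 + \left(120 + 1\right)} = \sqrt{-46752 + 121} = \sqrt{-46631} = i \sqrt{46631}$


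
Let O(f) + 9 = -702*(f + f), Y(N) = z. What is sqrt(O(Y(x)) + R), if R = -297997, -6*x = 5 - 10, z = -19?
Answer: I*sqrt(271330) ≈ 520.89*I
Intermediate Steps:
x = 5/6 (x = -(5 - 10)/6 = -1/6*(-5) = 5/6 ≈ 0.83333)
Y(N) = -19
O(f) = -9 - 1404*f (O(f) = -9 - 702*(f + f) = -9 - 1404*f)
sqrt(O(Y(x)) + R) = sqrt((-9 - 1404*(-19)) - 297997) = sqrt((-9 + 26676) - 297997) = sqrt(26667 - 297997) = sqrt(-271330) = I*sqrt(271330)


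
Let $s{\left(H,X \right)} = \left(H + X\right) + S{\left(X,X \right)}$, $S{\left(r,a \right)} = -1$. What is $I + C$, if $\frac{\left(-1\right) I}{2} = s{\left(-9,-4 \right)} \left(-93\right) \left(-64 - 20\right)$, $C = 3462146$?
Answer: $3680882$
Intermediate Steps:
$s{\left(H,X \right)} = -1 + H + X$ ($s{\left(H,X \right)} = \left(H + X\right) - 1 = -1 + H + X$)
$I = 218736$ ($I = - 2 \left(-1 - 9 - 4\right) \left(-93\right) \left(-64 - 20\right) = - 2 \left(-14\right) \left(-93\right) \left(-84\right) = - 2 \cdot 1302 \left(-84\right) = \left(-2\right) \left(-109368\right) = 218736$)
$I + C = 218736 + 3462146 = 3680882$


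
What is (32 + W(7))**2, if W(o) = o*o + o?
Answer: 7744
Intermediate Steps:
W(o) = o + o**2 (W(o) = o**2 + o = o + o**2)
(32 + W(7))**2 = (32 + 7*(1 + 7))**2 = (32 + 7*8)**2 = (32 + 56)**2 = 88**2 = 7744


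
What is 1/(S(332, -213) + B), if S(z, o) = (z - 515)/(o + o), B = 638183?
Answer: 142/90622047 ≈ 1.5669e-6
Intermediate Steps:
S(z, o) = (-515 + z)/(2*o) (S(z, o) = (-515 + z)/((2*o)) = (-515 + z)*(1/(2*o)) = (-515 + z)/(2*o))
1/(S(332, -213) + B) = 1/((½)*(-515 + 332)/(-213) + 638183) = 1/((½)*(-1/213)*(-183) + 638183) = 1/(61/142 + 638183) = 1/(90622047/142) = 142/90622047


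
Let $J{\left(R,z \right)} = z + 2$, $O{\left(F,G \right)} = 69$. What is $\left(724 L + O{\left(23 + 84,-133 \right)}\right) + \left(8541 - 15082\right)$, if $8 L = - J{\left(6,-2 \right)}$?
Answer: $-6472$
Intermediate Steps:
$J{\left(R,z \right)} = 2 + z$
$L = 0$ ($L = \frac{\left(-1\right) \left(2 - 2\right)}{8} = \frac{\left(-1\right) 0}{8} = \frac{1}{8} \cdot 0 = 0$)
$\left(724 L + O{\left(23 + 84,-133 \right)}\right) + \left(8541 - 15082\right) = \left(724 \cdot 0 + 69\right) + \left(8541 - 15082\right) = \left(0 + 69\right) - 6541 = 69 - 6541 = -6472$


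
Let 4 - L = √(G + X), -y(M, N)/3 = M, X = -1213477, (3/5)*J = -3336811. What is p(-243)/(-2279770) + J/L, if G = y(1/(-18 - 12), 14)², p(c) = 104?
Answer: -7607180543960644/414972737071845 - 166840550*I*√121347699/364047897 ≈ -18.332 - 5048.5*I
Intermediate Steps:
J = -16684055/3 (J = (5/3)*(-3336811) = -16684055/3 ≈ -5.5614e+6)
y(M, N) = -3*M
G = 1/100 (G = (-3/(-18 - 12))² = (-3/(-30))² = (-3*(-1/30))² = (⅒)² = 1/100 ≈ 0.010000)
L = 4 - I*√121347699/10 (L = 4 - √(1/100 - 1213477) = 4 - √(-121347699/100) = 4 - I*√121347699/10 ≈ 4.0 - 1101.6*I)
p(-243)/(-2279770) + J/L = 104/(-2279770) - 16684055/(3*(4 - I*√121347699/10)) = 104*(-1/2279770) - 16684055/(3*(4 - I*√121347699/10)) = -52/1139885 - 16684055/(3*(4 - I*√121347699/10))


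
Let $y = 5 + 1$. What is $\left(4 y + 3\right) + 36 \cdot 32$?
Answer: $1179$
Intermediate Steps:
$y = 6$
$\left(4 y + 3\right) + 36 \cdot 32 = \left(4 \cdot 6 + 3\right) + 36 \cdot 32 = \left(24 + 3\right) + 1152 = 27 + 1152 = 1179$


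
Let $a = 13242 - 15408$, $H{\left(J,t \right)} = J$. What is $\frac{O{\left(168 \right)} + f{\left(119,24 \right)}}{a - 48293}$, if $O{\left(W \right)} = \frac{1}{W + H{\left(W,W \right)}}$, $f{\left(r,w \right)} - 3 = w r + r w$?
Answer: $- \frac{1920241}{16954224} \approx -0.11326$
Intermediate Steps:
$f{\left(r,w \right)} = 3 + 2 r w$ ($f{\left(r,w \right)} = 3 + \left(w r + r w\right) = 3 + \left(r w + r w\right) = 3 + 2 r w$)
$a = -2166$
$O{\left(W \right)} = \frac{1}{2 W}$ ($O{\left(W \right)} = \frac{1}{W + W} = \frac{1}{2 W}$)
$\frac{O{\left(168 \right)} + f{\left(119,24 \right)}}{a - 48293} = \frac{\frac{1}{2 \cdot 168} + \left(3 + 2 \cdot 119 \cdot 24\right)}{-2166 - 48293} = \frac{\frac{1}{2} \cdot \frac{1}{168} + \left(3 + 5712\right)}{-50459} = \left(\frac{1}{336} + 5715\right) \left(- \frac{1}{50459}\right) = \frac{1920241}{336} \left(- \frac{1}{50459}\right) = - \frac{1920241}{16954224}$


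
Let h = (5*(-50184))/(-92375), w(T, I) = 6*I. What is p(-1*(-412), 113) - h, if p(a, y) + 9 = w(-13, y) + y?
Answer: 14397266/18475 ≈ 779.28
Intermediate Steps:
p(a, y) = -9 + 7*y (p(a, y) = -9 + (6*y + y) = -9 + 7*y)
h = 50184/18475 (h = -250920*(-1/92375) = 50184/18475 ≈ 2.7163)
p(-1*(-412), 113) - h = (-9 + 7*113) - 1*50184/18475 = (-9 + 791) - 50184/18475 = 782 - 50184/18475 = 14397266/18475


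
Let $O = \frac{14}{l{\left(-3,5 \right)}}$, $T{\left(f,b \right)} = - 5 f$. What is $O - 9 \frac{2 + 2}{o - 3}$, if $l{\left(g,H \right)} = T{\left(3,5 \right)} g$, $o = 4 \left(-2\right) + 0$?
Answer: $\frac{1774}{495} \approx 3.5838$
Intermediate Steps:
$o = -8$ ($o = -8 + 0 = -8$)
$l{\left(g,H \right)} = - 15 g$ ($l{\left(g,H \right)} = \left(-5\right) 3 g = - 15 g$)
$O = \frac{14}{45}$ ($O = \frac{14}{\left(-15\right) \left(-3\right)} = \frac{14}{45} \approx 0.31111$)
$O - 9 \frac{2 + 2}{o - 3} = \frac{14}{45} - 9 \frac{2 + 2}{-8 - 3} = \frac{14}{45} - 9 \frac{4}{-11} = \frac{14}{45} - 9 \cdot 4 \left(- \frac{1}{11}\right) = \frac{14}{45} - - \frac{36}{11} = \frac{14}{45} + \frac{36}{11} = \frac{1774}{495}$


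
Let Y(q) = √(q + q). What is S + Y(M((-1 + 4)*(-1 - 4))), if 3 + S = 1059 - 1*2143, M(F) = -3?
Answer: -1087 + I*√6 ≈ -1087.0 + 2.4495*I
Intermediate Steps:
Y(q) = √2*√q (Y(q) = √(2*q) = √2*√q)
S = -1087 (S = -3 + (1059 - 1*2143) = -3 + (1059 - 2143) = -3 - 1084 = -1087)
S + Y(M((-1 + 4)*(-1 - 4))) = -1087 + √2*√(-3) = -1087 + √2*(I*√3) = -1087 + I*√6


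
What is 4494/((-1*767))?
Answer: -4494/767 ≈ -5.8592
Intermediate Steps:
4494/((-1*767)) = 4494/(-767) = 4494*(-1/767) = -4494/767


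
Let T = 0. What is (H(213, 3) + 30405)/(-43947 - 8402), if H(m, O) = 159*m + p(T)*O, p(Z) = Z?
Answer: -64272/52349 ≈ -1.2278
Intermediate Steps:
H(m, O) = 159*m (H(m, O) = 159*m + 0*O = 159*m + 0 = 159*m)
(H(213, 3) + 30405)/(-43947 - 8402) = (159*213 + 30405)/(-43947 - 8402) = (33867 + 30405)/(-52349) = 64272*(-1/52349) = -64272/52349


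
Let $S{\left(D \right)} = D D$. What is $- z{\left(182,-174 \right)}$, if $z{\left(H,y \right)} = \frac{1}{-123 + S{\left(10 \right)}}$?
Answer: $\frac{1}{23} \approx 0.043478$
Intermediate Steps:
$S{\left(D \right)} = D^{2}$
$z{\left(H,y \right)} = - \frac{1}{23}$ ($z{\left(H,y \right)} = \frac{1}{-123 + 10^{2}} = \frac{1}{-123 + 100} = \frac{1}{-23} = - \frac{1}{23}$)
$- z{\left(182,-174 \right)} = \left(-1\right) \left(- \frac{1}{23}\right) = \frac{1}{23}$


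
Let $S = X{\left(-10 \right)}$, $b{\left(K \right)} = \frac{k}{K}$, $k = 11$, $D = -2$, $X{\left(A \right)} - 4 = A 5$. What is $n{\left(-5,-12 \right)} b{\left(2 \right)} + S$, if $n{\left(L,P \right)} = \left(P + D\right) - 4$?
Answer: $-145$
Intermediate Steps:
$X{\left(A \right)} = 4 + 5 A$ ($X{\left(A \right)} = 4 + A 5 = 4 + 5 A$)
$n{\left(L,P \right)} = -6 + P$ ($n{\left(L,P \right)} = \left(P - 2\right) - 4 = \left(-2 + P\right) - 4 = -6 + P$)
$b{\left(K \right)} = \frac{11}{K}$
$S = -46$ ($S = 4 + 5 \left(-10\right) = 4 - 50 = -46$)
$n{\left(-5,-12 \right)} b{\left(2 \right)} + S = \left(-6 - 12\right) \frac{11}{2} - 46 = - 18 \cdot 11 \cdot \frac{1}{2} - 46 = \left(-18\right) \frac{11}{2} - 46 = -99 - 46 = -145$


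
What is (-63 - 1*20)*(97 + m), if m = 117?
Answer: -17762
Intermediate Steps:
(-63 - 1*20)*(97 + m) = (-63 - 1*20)*(97 + 117) = (-63 - 20)*214 = -83*214 = -17762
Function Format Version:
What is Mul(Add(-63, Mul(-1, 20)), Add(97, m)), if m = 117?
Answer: -17762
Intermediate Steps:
Mul(Add(-63, Mul(-1, 20)), Add(97, m)) = Mul(Add(-63, Mul(-1, 20)), Add(97, 117)) = Mul(Add(-63, -20), 214) = Mul(-83, 214) = -17762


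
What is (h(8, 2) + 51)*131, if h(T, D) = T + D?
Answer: 7991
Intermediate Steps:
h(T, D) = D + T
(h(8, 2) + 51)*131 = ((2 + 8) + 51)*131 = (10 + 51)*131 = 61*131 = 7991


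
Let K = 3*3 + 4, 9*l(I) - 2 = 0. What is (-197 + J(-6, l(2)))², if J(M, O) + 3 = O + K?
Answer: 2825761/81 ≈ 34886.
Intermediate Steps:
l(I) = 2/9 (l(I) = 2/9 + (⅑)*0 = 2/9 + 0 = 2/9)
K = 13 (K = 9 + 4 = 13)
J(M, O) = 10 + O (J(M, O) = -3 + (O + 13) = -3 + (13 + O) = 10 + O)
(-197 + J(-6, l(2)))² = (-197 + (10 + 2/9))² = (-197 + 92/9)² = (-1681/9)² = 2825761/81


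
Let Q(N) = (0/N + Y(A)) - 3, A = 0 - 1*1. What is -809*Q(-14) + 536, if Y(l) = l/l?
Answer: 2154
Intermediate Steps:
A = -1 (A = 0 - 1 = -1)
Y(l) = 1
Q(N) = -2 (Q(N) = (0/N + 1) - 3 = (0 + 1) - 3 = 1 - 3 = -2)
-809*Q(-14) + 536 = -809*(-2) + 536 = 1618 + 536 = 2154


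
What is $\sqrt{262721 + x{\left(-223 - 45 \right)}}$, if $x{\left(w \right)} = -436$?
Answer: $\sqrt{262285} \approx 512.14$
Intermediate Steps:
$\sqrt{262721 + x{\left(-223 - 45 \right)}} = \sqrt{262721 - 436} = \sqrt{262285}$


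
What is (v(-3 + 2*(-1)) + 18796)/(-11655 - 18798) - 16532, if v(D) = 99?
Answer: -503467891/30453 ≈ -16533.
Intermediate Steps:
(v(-3 + 2*(-1)) + 18796)/(-11655 - 18798) - 16532 = (99 + 18796)/(-11655 - 18798) - 16532 = 18895/(-30453) - 16532 = 18895*(-1/30453) - 16532 = -18895/30453 - 16532 = -503467891/30453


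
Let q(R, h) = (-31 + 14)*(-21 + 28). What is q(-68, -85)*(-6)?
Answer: 714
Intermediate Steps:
q(R, h) = -119 (q(R, h) = -17*7 = -119)
q(-68, -85)*(-6) = -119*(-6) = 714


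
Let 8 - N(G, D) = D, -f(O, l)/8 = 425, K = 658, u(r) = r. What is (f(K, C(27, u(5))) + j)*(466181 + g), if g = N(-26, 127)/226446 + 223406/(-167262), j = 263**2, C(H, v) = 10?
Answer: 5865044501601239549/191291974 ≈ 3.0660e+10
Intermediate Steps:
f(O, l) = -3400 (f(O, l) = -8*425 = -3400)
N(G, D) = 8 - D
j = 69169
g = -8434883209/6312635142 (g = (8 - 1*127)/226446 + 223406/(-167262) = (8 - 127)*(1/226446) + 223406*(-1/167262) = -119*1/226446 - 111703/83631 = -119/226446 - 111703/83631 = -8434883209/6312635142 ≈ -1.3362)
(f(K, C(27, u(5))) + j)*(466181 + g) = (-3400 + 69169)*(466181 - 8434883209/6312635142) = 65769*(2942822128249493/6312635142) = 5865044501601239549/191291974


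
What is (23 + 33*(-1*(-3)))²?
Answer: 14884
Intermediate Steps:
(23 + 33*(-1*(-3)))² = (23 + 33*3)² = (23 + 99)² = 122² = 14884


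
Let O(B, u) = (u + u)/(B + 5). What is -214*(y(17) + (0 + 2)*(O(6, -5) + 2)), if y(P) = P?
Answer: -45154/11 ≈ -4104.9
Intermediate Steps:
O(B, u) = 2*u/(5 + B) (O(B, u) = (2*u)/(5 + B) = 2*u/(5 + B))
-214*(y(17) + (0 + 2)*(O(6, -5) + 2)) = -214*(17 + (0 + 2)*(2*(-5)/(5 + 6) + 2)) = -214*(17 + 2*(2*(-5)/11 + 2)) = -214*(17 + 2*(2*(-5)*(1/11) + 2)) = -214*(17 + 2*(-10/11 + 2)) = -214*(17 + 2*(12/11)) = -214*(17 + 24/11) = -214*211/11 = -45154/11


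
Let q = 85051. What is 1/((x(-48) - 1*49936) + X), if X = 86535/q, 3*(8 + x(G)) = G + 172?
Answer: -255153/12732555503 ≈ -2.0039e-5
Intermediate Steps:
x(G) = 148/3 + G/3 (x(G) = -8 + (G + 172)/3 = -8 + (172 + G)/3 = -8 + (172/3 + G/3) = 148/3 + G/3)
X = 86535/85051 ≈ 1.0174
1/((x(-48) - 1*49936) + X) = 1/(((148/3 + (1/3)*(-48)) - 1*49936) + 86535/85051) = 1/(((148/3 - 16) - 49936) + 86535/85051) = 1/((100/3 - 49936) + 86535/85051) = 1/(-149708/3 + 86535/85051) = 1/(-12732555503/255153) = -255153/12732555503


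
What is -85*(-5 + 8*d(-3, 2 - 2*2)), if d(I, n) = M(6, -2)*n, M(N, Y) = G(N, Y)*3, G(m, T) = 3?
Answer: 12665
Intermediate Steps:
M(N, Y) = 9 (M(N, Y) = 3*3 = 9)
d(I, n) = 9*n
-85*(-5 + 8*d(-3, 2 - 2*2)) = -85*(-5 + 8*(9*(2 - 2*2))) = -85*(-5 + 8*(9*(2 - 4))) = -85*(-5 + 8*(9*(-2))) = -85*(-5 + 8*(-18)) = -85*(-5 - 144) = -85*(-149) = 12665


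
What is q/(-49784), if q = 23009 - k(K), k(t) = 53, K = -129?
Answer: -5739/12446 ≈ -0.46111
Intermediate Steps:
q = 22956 (q = 23009 - 1*53 = 23009 - 53 = 22956)
q/(-49784) = 22956/(-49784) = 22956*(-1/49784) = -5739/12446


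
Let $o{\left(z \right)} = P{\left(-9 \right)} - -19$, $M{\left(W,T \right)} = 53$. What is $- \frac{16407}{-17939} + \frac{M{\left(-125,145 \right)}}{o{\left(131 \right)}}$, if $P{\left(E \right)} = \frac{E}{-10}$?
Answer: $\frac{12772663}{3569861} \approx 3.5779$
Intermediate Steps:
$P{\left(E \right)} = - \frac{E}{10}$ ($P{\left(E \right)} = E \left(- \frac{1}{10}\right) = - \frac{E}{10}$)
$o{\left(z \right)} = \frac{199}{10}$ ($o{\left(z \right)} = \left(- \frac{1}{10}\right) \left(-9\right) - -19 = \frac{9}{10} + 19 = \frac{199}{10}$)
$- \frac{16407}{-17939} + \frac{M{\left(-125,145 \right)}}{o{\left(131 \right)}} = - \frac{16407}{-17939} + \frac{53}{\frac{199}{10}} = \left(-16407\right) \left(- \frac{1}{17939}\right) + 53 \cdot \frac{10}{199} = \frac{16407}{17939} + \frac{530}{199} = \frac{12772663}{3569861}$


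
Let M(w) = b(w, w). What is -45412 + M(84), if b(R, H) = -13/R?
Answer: -3814621/84 ≈ -45412.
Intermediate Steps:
M(w) = -13/w
-45412 + M(84) = -45412 - 13/84 = -3814621/84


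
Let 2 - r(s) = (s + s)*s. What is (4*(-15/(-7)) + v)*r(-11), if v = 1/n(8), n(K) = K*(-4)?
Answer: -28695/14 ≈ -2049.6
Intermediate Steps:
n(K) = -4*K
r(s) = 2 - 2*s**2 (r(s) = 2 - (s + s)*s = 2 - 2*s*s = 2 - 2*s**2)
v = -1/32 (v = 1/(-4*8) = 1/(-32) = -1/32 ≈ -0.031250)
(4*(-15/(-7)) + v)*r(-11) = (4*(-15/(-7)) - 1/32)*(2 - 2*(-11)**2) = (4*(-15*(-1/7)) - 1/32)*(2 - 2*121) = (4*(15/7) - 1/32)*(2 - 242) = (60/7 - 1/32)*(-240) = (1913/224)*(-240) = -28695/14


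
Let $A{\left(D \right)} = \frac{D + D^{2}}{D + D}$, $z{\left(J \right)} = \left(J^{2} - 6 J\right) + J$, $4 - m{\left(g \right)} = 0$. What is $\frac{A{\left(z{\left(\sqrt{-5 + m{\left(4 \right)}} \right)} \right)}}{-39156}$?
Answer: $\frac{5 i}{78312} \approx 6.3847 \cdot 10^{-5} i$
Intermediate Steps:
$m{\left(g \right)} = 4$ ($m{\left(g \right)} = 4 - 0 = 4 + 0 = 4$)
$z{\left(J \right)} = J^{2} - 5 J$
$A{\left(D \right)} = \frac{D + D^{2}}{2 D}$
$\frac{A{\left(z{\left(\sqrt{-5 + m{\left(4 \right)}} \right)} \right)}}{-39156} = \frac{\frac{1}{2} + \frac{\sqrt{-5 + 4} \left(-5 + \sqrt{-5 + 4}\right)}{2}}{-39156} = \left(\frac{1}{2} + \frac{\sqrt{-1} \left(-5 + \sqrt{-1}\right)}{2}\right) \left(- \frac{1}{39156}\right) = \left(\frac{1}{2} + \frac{i \left(-5 + i\right)}{2}\right) \left(- \frac{1}{39156}\right) = - \frac{1}{78312} - \frac{i \left(-5 + i\right)}{78312}$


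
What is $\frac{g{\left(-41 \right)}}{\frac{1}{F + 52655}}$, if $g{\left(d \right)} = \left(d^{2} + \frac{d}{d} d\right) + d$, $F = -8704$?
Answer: $70277649$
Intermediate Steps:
$g{\left(d \right)} = d^{2} + 2 d$ ($g{\left(d \right)} = \left(d^{2} + 1 d\right) + d = \left(d^{2} + d\right) + d = \left(d + d^{2}\right) + d = d^{2} + 2 d$)
$\frac{g{\left(-41 \right)}}{\frac{1}{F + 52655}} = \frac{\left(-41\right) \left(2 - 41\right)}{\frac{1}{-8704 + 52655}} = \frac{\left(-41\right) \left(-39\right)}{\frac{1}{43951}} = 1599 \frac{1}{\frac{1}{43951}} = 1599 \cdot 43951 = 70277649$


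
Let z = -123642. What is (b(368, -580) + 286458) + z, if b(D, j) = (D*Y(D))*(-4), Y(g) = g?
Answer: -378880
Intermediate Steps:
b(D, j) = -4*D² (b(D, j) = (D*D)*(-4) = D²*(-4) = -4*D²)
(b(368, -580) + 286458) + z = (-4*368² + 286458) - 123642 = (-4*135424 + 286458) - 123642 = (-541696 + 286458) - 123642 = -255238 - 123642 = -378880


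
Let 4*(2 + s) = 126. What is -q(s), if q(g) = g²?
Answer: -3481/4 ≈ -870.25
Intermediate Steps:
s = 59/2 (s = -2 + (¼)*126 = -2 + 63/2 = 59/2 ≈ 29.500)
-q(s) = -(59/2)² = -1*3481/4 = -3481/4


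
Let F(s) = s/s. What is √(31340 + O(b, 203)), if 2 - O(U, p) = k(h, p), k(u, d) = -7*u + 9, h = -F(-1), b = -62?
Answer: √31326 ≈ 176.99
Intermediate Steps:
F(s) = 1
h = -1 (h = -1*1 = -1)
k(u, d) = 9 - 7*u
O(U, p) = -14 (O(U, p) = 2 - (9 - 7*(-1)) = 2 - (9 + 7) = 2 - 1*16 = 2 - 16 = -14)
√(31340 + O(b, 203)) = √(31340 - 14) = √31326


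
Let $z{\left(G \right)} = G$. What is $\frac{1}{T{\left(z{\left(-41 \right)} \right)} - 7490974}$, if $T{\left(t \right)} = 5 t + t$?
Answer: $- \frac{1}{7491220} \approx -1.3349 \cdot 10^{-7}$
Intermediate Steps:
$T{\left(t \right)} = 6 t$
$\frac{1}{T{\left(z{\left(-41 \right)} \right)} - 7490974} = \frac{1}{6 \left(-41\right) - 7490974} = \frac{1}{-246 - 7490974} = \frac{1}{-7491220} = - \frac{1}{7491220}$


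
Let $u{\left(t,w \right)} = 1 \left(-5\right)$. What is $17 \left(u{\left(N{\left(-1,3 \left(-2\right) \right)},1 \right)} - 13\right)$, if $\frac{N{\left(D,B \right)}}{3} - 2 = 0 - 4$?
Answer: $-306$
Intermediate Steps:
$N{\left(D,B \right)} = -6$ ($N{\left(D,B \right)} = 6 + 3 \left(0 - 4\right) = 6 + 3 \left(-4\right) = 6 - 12 = -6$)
$u{\left(t,w \right)} = -5$
$17 \left(u{\left(N{\left(-1,3 \left(-2\right) \right)},1 \right)} - 13\right) = 17 \left(-5 - 13\right) = 17 \left(-18\right) = -306$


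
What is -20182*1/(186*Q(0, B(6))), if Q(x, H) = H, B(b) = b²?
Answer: -10091/3348 ≈ -3.0140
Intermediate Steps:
-20182*1/(186*Q(0, B(6))) = -20182/((6*6²)*31) = -20182/((6*36)*31) = -20182/(216*31) = -20182/6696 = -20182*1/6696 = -10091/3348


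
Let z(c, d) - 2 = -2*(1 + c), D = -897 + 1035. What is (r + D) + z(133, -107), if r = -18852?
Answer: -18980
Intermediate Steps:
D = 138
z(c, d) = -2*c (z(c, d) = 2 - 2*(1 + c) = 2 + (-2 - 2*c) = -2*c)
(r + D) + z(133, -107) = (-18852 + 138) - 2*133 = -18714 - 266 = -18980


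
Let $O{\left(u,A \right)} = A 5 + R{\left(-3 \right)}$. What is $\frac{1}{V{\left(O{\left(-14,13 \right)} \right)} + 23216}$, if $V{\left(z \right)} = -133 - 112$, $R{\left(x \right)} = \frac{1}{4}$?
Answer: $\frac{1}{22971} \approx 4.3533 \cdot 10^{-5}$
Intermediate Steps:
$R{\left(x \right)} = \frac{1}{4}$
$O{\left(u,A \right)} = \frac{1}{4} + 5 A$ ($O{\left(u,A \right)} = A 5 + \frac{1}{4} = 5 A + \frac{1}{4} = \frac{1}{4} + 5 A$)
$V{\left(z \right)} = -245$ ($V{\left(z \right)} = -133 - 112 = -245$)
$\frac{1}{V{\left(O{\left(-14,13 \right)} \right)} + 23216} = \frac{1}{-245 + 23216} = \frac{1}{22971}$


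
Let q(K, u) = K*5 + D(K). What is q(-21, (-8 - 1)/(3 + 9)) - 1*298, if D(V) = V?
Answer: -424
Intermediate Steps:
q(K, u) = 6*K (q(K, u) = K*5 + K = 5*K + K = 6*K)
q(-21, (-8 - 1)/(3 + 9)) - 1*298 = 6*(-21) - 1*298 = -126 - 298 = -424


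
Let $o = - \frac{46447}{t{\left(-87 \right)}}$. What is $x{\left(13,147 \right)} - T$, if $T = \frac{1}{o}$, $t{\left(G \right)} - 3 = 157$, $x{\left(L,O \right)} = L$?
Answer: $\frac{603971}{46447} \approx 13.003$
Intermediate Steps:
$t{\left(G \right)} = 160$ ($t{\left(G \right)} = 3 + 157 = 160$)
$o = - \frac{46447}{160} \approx -290.29$
$T = - \frac{160}{46447}$ ($T = \frac{1}{- \frac{46447}{160}} = - \frac{160}{46447} \approx -0.0034448$)
$x{\left(13,147 \right)} - T = 13 - - \frac{160}{46447} = 13 + \frac{160}{46447} = \frac{603971}{46447}$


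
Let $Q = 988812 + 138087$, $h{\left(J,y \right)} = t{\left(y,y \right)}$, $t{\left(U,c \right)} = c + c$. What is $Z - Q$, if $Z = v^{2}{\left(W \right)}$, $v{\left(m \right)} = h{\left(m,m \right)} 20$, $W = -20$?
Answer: $-486899$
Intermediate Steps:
$t{\left(U,c \right)} = 2 c$
$h{\left(J,y \right)} = 2 y$
$v{\left(m \right)} = 40 m$ ($v{\left(m \right)} = 2 m 20 = 40 m$)
$Z = 640000$ ($Z = \left(40 \left(-20\right)\right)^{2} = \left(-800\right)^{2} = 640000$)
$Q = 1126899$
$Z - Q = 640000 - 1126899 = -486899$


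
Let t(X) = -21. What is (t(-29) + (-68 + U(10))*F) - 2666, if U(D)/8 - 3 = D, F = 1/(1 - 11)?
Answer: -13453/5 ≈ -2690.6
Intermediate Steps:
F = -⅒ (F = 1/(-10) = -⅒ ≈ -0.10000)
U(D) = 24 + 8*D
(t(-29) + (-68 + U(10))*F) - 2666 = (-21 + (-68 + (24 + 8*10))*(-⅒)) - 2666 = (-21 + (-68 + (24 + 80))*(-⅒)) - 2666 = (-21 + (-68 + 104)*(-⅒)) - 2666 = (-21 + 36*(-⅒)) - 2666 = (-21 - 18/5) - 2666 = -123/5 - 2666 = -13453/5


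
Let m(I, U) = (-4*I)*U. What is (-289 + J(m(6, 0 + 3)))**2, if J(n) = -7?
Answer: 87616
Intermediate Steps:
m(I, U) = -4*I*U
(-289 + J(m(6, 0 + 3)))**2 = (-289 - 7)**2 = (-296)**2 = 87616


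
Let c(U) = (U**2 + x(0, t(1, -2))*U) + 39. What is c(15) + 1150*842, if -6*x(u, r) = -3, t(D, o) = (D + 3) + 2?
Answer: 1937143/2 ≈ 9.6857e+5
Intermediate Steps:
t(D, o) = 5 + D (t(D, o) = (3 + D) + 2 = 5 + D)
x(u, r) = 1/2 (x(u, r) = -1/6*(-3) = 1/2)
c(U) = 39 + U**2 + U/2 (c(U) = (U**2 + U/2) + 39 = 39 + U**2 + U/2)
c(15) + 1150*842 = (39 + 15**2 + (1/2)*15) + 1150*842 = (39 + 225 + 15/2) + 968300 = 543/2 + 968300 = 1937143/2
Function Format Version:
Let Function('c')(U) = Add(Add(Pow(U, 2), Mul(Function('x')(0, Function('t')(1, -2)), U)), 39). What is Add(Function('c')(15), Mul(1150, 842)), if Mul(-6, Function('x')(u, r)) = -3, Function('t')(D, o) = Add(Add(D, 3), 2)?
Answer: Rational(1937143, 2) ≈ 9.6857e+5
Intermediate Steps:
Function('t')(D, o) = Add(5, D) (Function('t')(D, o) = Add(Add(3, D), 2) = Add(5, D))
Function('x')(u, r) = Rational(1, 2) (Function('x')(u, r) = Mul(Rational(-1, 6), -3) = Rational(1, 2))
Function('c')(U) = Add(39, Pow(U, 2), Mul(Rational(1, 2), U)) (Function('c')(U) = Add(Add(Pow(U, 2), Mul(Rational(1, 2), U)), 39) = Add(39, Pow(U, 2), Mul(Rational(1, 2), U)))
Add(Function('c')(15), Mul(1150, 842)) = Add(Add(39, Pow(15, 2), Mul(Rational(1, 2), 15)), Mul(1150, 842)) = Add(Add(39, 225, Rational(15, 2)), 968300) = Add(Rational(543, 2), 968300) = Rational(1937143, 2)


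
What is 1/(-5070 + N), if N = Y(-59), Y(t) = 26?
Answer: -1/5044 ≈ -0.00019826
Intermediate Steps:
N = 26
1/(-5070 + N) = 1/(-5070 + 26) = 1/(-5044) = -1/5044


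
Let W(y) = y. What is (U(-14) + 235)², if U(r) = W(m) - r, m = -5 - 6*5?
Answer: 45796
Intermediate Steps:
m = -35 (m = -5 - 1*30 = -5 - 30 = -35)
U(r) = -35 - r
(U(-14) + 235)² = ((-35 - 1*(-14)) + 235)² = ((-35 + 14) + 235)² = (-21 + 235)² = 214² = 45796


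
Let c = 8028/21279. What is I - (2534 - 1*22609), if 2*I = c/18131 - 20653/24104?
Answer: 124456366612698605/6199702246064 ≈ 20075.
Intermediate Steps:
c = 2676/7093 (c = 8028*(1/21279) = 2676/7093 ≈ 0.37727)
I = -2655977036195/6199702246064 (I = ((2676/7093)/18131 - 20653/24104)/2 = ((2676/7093)*(1/18131) - 20653*1/24104)/2 = (2676/128603183 - 20653/24104)/2 = (½)*(-2655977036195/3099851123032) = -2655977036195/6199702246064 ≈ -0.42840)
I - (2534 - 1*22609) = -2655977036195/6199702246064 - (2534 - 1*22609) = -2655977036195/6199702246064 - (2534 - 22609) = -2655977036195/6199702246064 - 1*(-20075) = -2655977036195/6199702246064 + 20075 = 124456366612698605/6199702246064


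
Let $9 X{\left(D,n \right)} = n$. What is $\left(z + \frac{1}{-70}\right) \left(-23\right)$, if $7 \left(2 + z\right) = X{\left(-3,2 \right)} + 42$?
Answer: $- \frac{58213}{630} \approx -92.402$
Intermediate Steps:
$X{\left(D,n \right)} = \frac{n}{9}$
$z = \frac{254}{63}$ ($z = -2 + \frac{\frac{1}{9} \cdot 2 + 42}{7} = -2 + \frac{\frac{2}{9} + 42}{7} = -2 + \frac{1}{7} \cdot \frac{380}{9} = -2 + \frac{380}{63} = \frac{254}{63} \approx 4.0317$)
$\left(z + \frac{1}{-70}\right) \left(-23\right) = \left(\frac{254}{63} + \frac{1}{-70}\right) \left(-23\right) = \left(\frac{254}{63} - \frac{1}{70}\right) \left(-23\right) = \frac{2531}{630} \left(-23\right) = - \frac{58213}{630}$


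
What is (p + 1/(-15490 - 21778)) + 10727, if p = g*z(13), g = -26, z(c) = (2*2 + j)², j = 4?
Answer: 337759883/37268 ≈ 9063.0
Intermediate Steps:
z(c) = 64 (z(c) = (2*2 + 4)² = (4 + 4)² = 8² = 64)
p = -1664 (p = -26*64 = -1664)
(p + 1/(-15490 - 21778)) + 10727 = (-1664 + 1/(-15490 - 21778)) + 10727 = (-1664 + 1/(-37268)) + 10727 = (-1664 - 1/37268) + 10727 = -62013953/37268 + 10727 = 337759883/37268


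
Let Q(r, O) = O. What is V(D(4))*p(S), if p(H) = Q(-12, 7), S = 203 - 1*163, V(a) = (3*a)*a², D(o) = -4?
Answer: -1344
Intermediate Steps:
V(a) = 3*a³
S = 40 (S = 203 - 163 = 40)
p(H) = 7
V(D(4))*p(S) = (3*(-4)³)*7 = (3*(-64))*7 = -192*7 = -1344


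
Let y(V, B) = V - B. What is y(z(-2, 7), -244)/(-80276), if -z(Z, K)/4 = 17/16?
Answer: -137/45872 ≈ -0.0029866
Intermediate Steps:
z(Z, K) = -17/4 (z(Z, K) = -68/16 = -4*17/16 = -17/4)
y(z(-2, 7), -244)/(-80276) = (-17/4 - 1*(-244))/(-80276) = (-17/4 + 244)*(-1/80276) = (959/4)*(-1/80276) = -137/45872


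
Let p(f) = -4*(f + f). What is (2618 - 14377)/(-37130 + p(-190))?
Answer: 11759/35610 ≈ 0.33022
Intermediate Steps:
p(f) = -8*f
(2618 - 14377)/(-37130 + p(-190)) = (2618 - 14377)/(-37130 - 8*(-190)) = -11759/(-37130 + 1520) = -11759/(-35610) = -11759*(-1/35610) = 11759/35610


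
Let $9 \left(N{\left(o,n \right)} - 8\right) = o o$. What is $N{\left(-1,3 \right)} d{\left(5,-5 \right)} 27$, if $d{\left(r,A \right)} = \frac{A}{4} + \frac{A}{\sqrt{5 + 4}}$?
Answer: $- \frac{2555}{4} \approx -638.75$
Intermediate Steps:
$d{\left(r,A \right)} = \frac{7 A}{12}$ ($d{\left(r,A \right)} = A \frac{1}{4} + \frac{A}{\sqrt{9}} = \frac{A}{4} + \frac{A}{3} = \frac{7 A}{12}$)
$N{\left(o,n \right)} = 8 + \frac{o^{2}}{9}$ ($N{\left(o,n \right)} = 8 + \frac{o o}{9} = 8 + \frac{o^{2}}{9}$)
$N{\left(-1,3 \right)} d{\left(5,-5 \right)} 27 = \left(8 + \frac{\left(-1\right)^{2}}{9}\right) \frac{7}{12} \left(-5\right) 27 = \left(8 + \frac{1}{9} \cdot 1\right) \left(- \frac{35}{12}\right) 27 = \left(8 + \frac{1}{9}\right) \left(- \frac{35}{12}\right) 27 = \frac{73}{9} \left(- \frac{35}{12}\right) 27 = \left(- \frac{2555}{108}\right) 27 = - \frac{2555}{4}$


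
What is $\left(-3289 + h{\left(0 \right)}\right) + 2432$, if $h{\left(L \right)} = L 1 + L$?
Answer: $-857$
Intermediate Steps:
$h{\left(L \right)} = 2 L$ ($h{\left(L \right)} = L + L = 2 L$)
$\left(-3289 + h{\left(0 \right)}\right) + 2432 = \left(-3289 + 2 \cdot 0\right) + 2432 = \left(-3289 + 0\right) + 2432 = -3289 + 2432 = -857$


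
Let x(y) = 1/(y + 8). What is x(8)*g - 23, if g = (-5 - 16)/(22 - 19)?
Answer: -375/16 ≈ -23.438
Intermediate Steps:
x(y) = 1/(8 + y)
g = -7 (g = -21/3 = -21*⅓ = -7)
x(8)*g - 23 = -7/(8 + 8) - 23 = -7/16 - 23 = -375/16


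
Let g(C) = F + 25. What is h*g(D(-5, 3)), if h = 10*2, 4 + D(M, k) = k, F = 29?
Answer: 1080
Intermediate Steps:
D(M, k) = -4 + k
g(C) = 54 (g(C) = 29 + 25 = 54)
h = 20
h*g(D(-5, 3)) = 20*54 = 1080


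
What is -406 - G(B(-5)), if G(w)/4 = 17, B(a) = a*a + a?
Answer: -474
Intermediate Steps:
B(a) = a + a**2 (B(a) = a**2 + a = a + a**2)
G(w) = 68 (G(w) = 4*17 = 68)
-406 - G(B(-5)) = -406 - 1*68 = -406 - 68 = -474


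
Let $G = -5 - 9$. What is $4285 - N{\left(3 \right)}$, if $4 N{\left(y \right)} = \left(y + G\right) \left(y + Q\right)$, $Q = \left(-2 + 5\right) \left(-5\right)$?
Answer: $4252$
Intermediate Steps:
$G = -14$ ($G = -5 - 9 = -14$)
$Q = -15$ ($Q = 3 \left(-5\right) = -15$)
$N{\left(y \right)} = \frac{\left(-15 + y\right) \left(-14 + y\right)}{4}$ ($N{\left(y \right)} = \frac{\left(y - 14\right) \left(y - 15\right)}{4} = \frac{\left(-14 + y\right) \left(-15 + y\right)}{4} = \frac{\left(-15 + y\right) \left(-14 + y\right)}{4}$)
$4285 - N{\left(3 \right)} = 4285 - \left(\frac{105}{2} - \frac{87}{4} + \frac{3^{2}}{4}\right) = 4285 - \left(\frac{105}{2} - \frac{87}{4} + \frac{1}{4} \cdot 9\right) = 4285 - \left(\frac{105}{2} - \frac{87}{4} + \frac{9}{4}\right) = 4285 - 33 = 4252$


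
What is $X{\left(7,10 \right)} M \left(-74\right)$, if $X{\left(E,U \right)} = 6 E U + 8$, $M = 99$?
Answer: $-3135528$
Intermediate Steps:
$X{\left(E,U \right)} = 8 + 6 E U$ ($X{\left(E,U \right)} = 6 E U + 8 = 8 + 6 E U$)
$X{\left(7,10 \right)} M \left(-74\right) = \left(8 + 6 \cdot 7 \cdot 10\right) 99 \left(-74\right) = \left(8 + 420\right) 99 \left(-74\right) = 428 \cdot 99 \left(-74\right) = 42372 \left(-74\right) = -3135528$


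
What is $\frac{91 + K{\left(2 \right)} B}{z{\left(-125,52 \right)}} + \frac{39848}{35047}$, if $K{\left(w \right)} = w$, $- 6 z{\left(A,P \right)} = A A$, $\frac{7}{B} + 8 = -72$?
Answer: $\frac{12070522747}{10952187500} \approx 1.1021$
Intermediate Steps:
$B = - \frac{7}{80}$ ($B = \frac{7}{-8 - 72} = \frac{7}{-80} = 7 \left(- \frac{1}{80}\right) = - \frac{7}{80} \approx -0.0875$)
$z{\left(A,P \right)} = - \frac{A^{2}}{6}$ ($z{\left(A,P \right)} = - \frac{A A}{6} = - \frac{A^{2}}{6}$)
$\frac{91 + K{\left(2 \right)} B}{z{\left(-125,52 \right)}} + \frac{39848}{35047} = \frac{91 + 2 \left(- \frac{7}{80}\right)}{\left(- \frac{1}{6}\right) \left(-125\right)^{2}} + \frac{39848}{35047} = \frac{91 - \frac{7}{40}}{\left(- \frac{1}{6}\right) 15625} + 39848 \cdot \frac{1}{35047} = \frac{3633}{40 \left(- \frac{15625}{6}\right)} + \frac{39848}{35047} = \frac{3633}{40} \left(- \frac{6}{15625}\right) + \frac{39848}{35047} = - \frac{10899}{312500} + \frac{39848}{35047} = \frac{12070522747}{10952187500}$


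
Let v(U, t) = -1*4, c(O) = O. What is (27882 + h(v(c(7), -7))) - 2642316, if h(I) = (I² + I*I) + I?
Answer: -2614406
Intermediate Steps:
v(U, t) = -4
h(I) = I + 2*I² (h(I) = (I² + I²) + I = 2*I² + I = I + 2*I²)
(27882 + h(v(c(7), -7))) - 2642316 = (27882 - 4*(1 + 2*(-4))) - 2642316 = (27882 - 4*(1 - 8)) - 2642316 = (27882 - 4*(-7)) - 2642316 = (27882 + 28) - 2642316 = 27910 - 2642316 = -2614406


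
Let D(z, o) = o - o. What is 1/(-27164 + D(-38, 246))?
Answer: -1/27164 ≈ -3.6813e-5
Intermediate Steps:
D(z, o) = 0
1/(-27164 + D(-38, 246)) = 1/(-27164 + 0) = 1/(-27164) = -1/27164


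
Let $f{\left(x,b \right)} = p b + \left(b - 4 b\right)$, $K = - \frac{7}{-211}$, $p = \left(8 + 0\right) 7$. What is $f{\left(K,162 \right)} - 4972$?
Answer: $3614$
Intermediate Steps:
$p = 56$ ($p = 8 \cdot 7 = 56$)
$K = \frac{7}{211}$ ($K = \left(-7\right) \left(- \frac{1}{211}\right) = \frac{7}{211} \approx 0.033175$)
$f{\left(x,b \right)} = 53 b$ ($f{\left(x,b \right)} = 56 b + \left(b - 4 b\right) = 56 b - 3 b = 53 b$)
$f{\left(K,162 \right)} - 4972 = 53 \cdot 162 - 4972 = 8586 - 4972 = 3614$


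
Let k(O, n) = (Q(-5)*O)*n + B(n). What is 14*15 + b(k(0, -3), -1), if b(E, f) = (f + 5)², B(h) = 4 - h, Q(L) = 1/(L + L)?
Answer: 226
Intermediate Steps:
Q(L) = 1/(2*L)
k(O, n) = 4 - n - O*n/10 (k(O, n) = (((½)/(-5))*O)*n + (4 - n) = (((½)*(-⅕))*O)*n + (4 - n) = (-O/10)*n + (4 - n) = -O*n/10 + (4 - n) = 4 - n - O*n/10)
b(E, f) = (5 + f)²
14*15 + b(k(0, -3), -1) = 14*15 + (5 - 1)² = 210 + 4² = 210 + 16 = 226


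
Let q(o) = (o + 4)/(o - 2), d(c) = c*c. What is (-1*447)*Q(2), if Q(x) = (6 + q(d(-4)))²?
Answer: -1208688/49 ≈ -24667.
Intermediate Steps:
d(c) = c²
q(o) = (4 + o)/(-2 + o)
Q(x) = 2704/49 (Q(x) = (6 + (4 + (-4)²)/(-2 + (-4)²))² = (6 + (4 + 16)/(-2 + 16))² = (6 + 20/14)² = (6 + (1/14)*20)² = (6 + 10/7)² = (52/7)² = 2704/49)
(-1*447)*Q(2) = -1*447*(2704/49) = -447*2704/49 = -1208688/49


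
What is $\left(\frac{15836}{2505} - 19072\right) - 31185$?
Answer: $- \frac{125877949}{2505} \approx -50251.0$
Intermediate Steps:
$\left(\frac{15836}{2505} - 19072\right) - 31185 = - \frac{47759524}{2505} - 31185 = - \frac{125877949}{2505}$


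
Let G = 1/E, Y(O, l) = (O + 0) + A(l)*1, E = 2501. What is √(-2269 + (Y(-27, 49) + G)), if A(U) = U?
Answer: I*√14054984746/2501 ≈ 47.403*I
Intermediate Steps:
Y(O, l) = O + l (Y(O, l) = (O + 0) + l*1 = O + l)
G = 1/2501 ≈ 0.00039984
√(-2269 + (Y(-27, 49) + G)) = √(-2269 + ((-27 + 49) + 1/2501)) = √(-2269 + (22 + 1/2501)) = √(-2269 + 55023/2501) = √(-5619746/2501) = I*√14054984746/2501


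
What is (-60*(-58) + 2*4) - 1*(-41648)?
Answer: 45136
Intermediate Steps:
(-60*(-58) + 2*4) - 1*(-41648) = (3480 + 8) + 41648 = 3488 + 41648 = 45136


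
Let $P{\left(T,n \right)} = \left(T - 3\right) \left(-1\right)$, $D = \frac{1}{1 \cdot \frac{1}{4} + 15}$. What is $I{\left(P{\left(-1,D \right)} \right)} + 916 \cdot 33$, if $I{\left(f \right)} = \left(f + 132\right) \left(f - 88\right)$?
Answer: $18804$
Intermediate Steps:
$D = \frac{4}{61}$ ($D = \frac{1}{1 \cdot \frac{1}{4} + 15} = \frac{1}{\frac{1}{4} + 15} = \frac{1}{\frac{61}{4}} = \frac{4}{61} \approx 0.065574$)
$P{\left(T,n \right)} = 3 - T$ ($P{\left(T,n \right)} = \left(-3 + T\right) \left(-1\right) = 3 - T$)
$I{\left(f \right)} = \left(-88 + f\right) \left(132 + f\right)$ ($I{\left(f \right)} = \left(132 + f\right) \left(-88 + f\right) = \left(-88 + f\right) \left(132 + f\right)$)
$I{\left(P{\left(-1,D \right)} \right)} + 916 \cdot 33 = \left(-11616 + \left(3 - -1\right)^{2} + 44 \left(3 - -1\right)\right) + 916 \cdot 33 = \left(-11616 + \left(3 + 1\right)^{2} + 44 \left(3 + 1\right)\right) + 30228 = \left(-11616 + 4^{2} + 44 \cdot 4\right) + 30228 = \left(-11616 + 16 + 176\right) + 30228 = -11424 + 30228 = 18804$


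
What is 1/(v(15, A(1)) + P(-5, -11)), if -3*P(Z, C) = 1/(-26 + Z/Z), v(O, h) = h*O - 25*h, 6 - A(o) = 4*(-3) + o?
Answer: -75/12749 ≈ -0.0058828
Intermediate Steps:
A(o) = 18 - o (A(o) = 6 - (4*(-3) + o) = 6 - (-12 + o) = 6 + (12 - o) = 18 - o)
v(O, h) = -25*h + O*h (v(O, h) = O*h - 25*h = -25*h + O*h)
P(Z, C) = 1/75 (P(Z, C) = -1/(3*(-26 + Z/Z)) = -1/(3*(-26 + 1)) = -1/3/(-25) = -1/3*(-1/25) = 1/75)
1/(v(15, A(1)) + P(-5, -11)) = 1/((18 - 1*1)*(-25 + 15) + 1/75) = 1/((18 - 1)*(-10) + 1/75) = 1/(17*(-10) + 1/75) = 1/(-170 + 1/75) = 1/(-12749/75) = -75/12749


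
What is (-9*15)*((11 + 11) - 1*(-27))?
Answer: -6615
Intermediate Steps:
(-9*15)*((11 + 11) - 1*(-27)) = -135*(22 + 27) = -135*49 = -6615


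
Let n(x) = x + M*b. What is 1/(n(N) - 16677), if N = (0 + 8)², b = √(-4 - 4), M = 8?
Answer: -16613/275992281 - 16*I*√2/275992281 ≈ -6.0194e-5 - 8.1986e-8*I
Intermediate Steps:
b = 2*I*√2 (b = √(-8) = 2*I*√2 ≈ 2.8284*I)
N = 64 (N = 8² = 64)
n(x) = x + 16*I*√2 (n(x) = x + 8*(2*I*√2) = x + 16*I*√2)
1/(n(N) - 16677) = 1/((64 + 16*I*√2) - 16677) = 1/(-16613 + 16*I*√2)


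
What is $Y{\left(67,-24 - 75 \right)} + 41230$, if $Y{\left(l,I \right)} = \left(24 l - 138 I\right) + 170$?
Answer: $56670$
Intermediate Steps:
$Y{\left(l,I \right)} = 170 - 138 I + 24 l$ ($Y{\left(l,I \right)} = \left(- 138 I + 24 l\right) + 170 = 170 - 138 I + 24 l$)
$Y{\left(67,-24 - 75 \right)} + 41230 = \left(170 - 138 \left(-24 - 75\right) + 24 \cdot 67\right) + 41230 = \left(170 - -13662 + 1608\right) + 41230 = \left(170 + 13662 + 1608\right) + 41230 = 15440 + 41230 = 56670$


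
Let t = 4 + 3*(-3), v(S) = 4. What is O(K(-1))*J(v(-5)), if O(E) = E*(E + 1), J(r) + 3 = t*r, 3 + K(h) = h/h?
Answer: -46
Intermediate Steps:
K(h) = -2 (K(h) = -3 + h/h = -3 + 1 = -2)
t = -5 (t = 4 - 9 = -5)
J(r) = -3 - 5*r
O(E) = E*(1 + E)
O(K(-1))*J(v(-5)) = (-2*(1 - 2))*(-3 - 5*4) = (-2*(-1))*(-3 - 20) = 2*(-23) = -46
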